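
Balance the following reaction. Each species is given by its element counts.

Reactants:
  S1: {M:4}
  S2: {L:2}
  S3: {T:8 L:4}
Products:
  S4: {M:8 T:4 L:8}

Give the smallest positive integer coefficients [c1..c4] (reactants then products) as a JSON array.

M: 4·4+6·0+1·0 = 16 | 2·8 = 16
T: 4·0+6·0+1·8 = 8 | 2·4 = 8
L: 4·0+6·2+1·4 = 16 | 2·8 = 16
gcd(4,6,1,2) = 1

Coefficients: [4, 6, 1, 2]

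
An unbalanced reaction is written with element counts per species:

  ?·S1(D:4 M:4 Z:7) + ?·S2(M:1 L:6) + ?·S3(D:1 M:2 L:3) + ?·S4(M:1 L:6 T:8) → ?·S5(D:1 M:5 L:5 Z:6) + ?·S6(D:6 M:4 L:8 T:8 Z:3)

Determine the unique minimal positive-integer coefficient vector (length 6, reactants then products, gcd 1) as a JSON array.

D: 6·4+3·0+5·1+4·0 = 29 | 5·1+4·6 = 29
M: 6·4+3·1+5·2+4·1 = 41 | 5·5+4·4 = 41
L: 6·0+3·6+5·3+4·6 = 57 | 5·5+4·8 = 57
T: 6·0+3·0+5·0+4·8 = 32 | 5·0+4·8 = 32
Z: 6·7+3·0+5·0+4·0 = 42 | 5·6+4·3 = 42
gcd(6,3,5,4,5,4) = 1

Coefficients: [6, 3, 5, 4, 5, 4]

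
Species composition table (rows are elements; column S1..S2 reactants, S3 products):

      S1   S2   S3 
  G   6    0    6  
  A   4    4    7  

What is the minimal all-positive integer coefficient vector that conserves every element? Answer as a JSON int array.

Coefficients: [4, 3, 4]

G: 4·6+3·0 = 24 | 4·6 = 24
A: 4·4+3·4 = 28 | 4·7 = 28
gcd(4,3,4) = 1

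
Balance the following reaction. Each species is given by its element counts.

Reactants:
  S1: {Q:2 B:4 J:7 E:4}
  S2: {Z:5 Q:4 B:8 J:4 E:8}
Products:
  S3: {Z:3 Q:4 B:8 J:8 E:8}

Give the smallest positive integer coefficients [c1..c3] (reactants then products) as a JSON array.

Z: 4·0+3·5 = 15 | 5·3 = 15
Q: 4·2+3·4 = 20 | 5·4 = 20
B: 4·4+3·8 = 40 | 5·8 = 40
J: 4·7+3·4 = 40 | 5·8 = 40
E: 4·4+3·8 = 40 | 5·8 = 40
gcd(4,3,5) = 1

Coefficients: [4, 3, 5]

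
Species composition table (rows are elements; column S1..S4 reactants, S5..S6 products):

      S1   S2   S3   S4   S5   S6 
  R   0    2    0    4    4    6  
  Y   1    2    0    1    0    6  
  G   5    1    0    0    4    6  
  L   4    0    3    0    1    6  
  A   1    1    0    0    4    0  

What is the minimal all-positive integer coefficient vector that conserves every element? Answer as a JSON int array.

Coefficients: [6, 6, 1, 6, 3, 4]

R: 6·0+6·2+1·0+6·4 = 36 | 3·4+4·6 = 36
Y: 6·1+6·2+1·0+6·1 = 24 | 3·0+4·6 = 24
G: 6·5+6·1+1·0+6·0 = 36 | 3·4+4·6 = 36
L: 6·4+6·0+1·3+6·0 = 27 | 3·1+4·6 = 27
A: 6·1+6·1+1·0+6·0 = 12 | 3·4+4·0 = 12
gcd(6,6,1,6,3,4) = 1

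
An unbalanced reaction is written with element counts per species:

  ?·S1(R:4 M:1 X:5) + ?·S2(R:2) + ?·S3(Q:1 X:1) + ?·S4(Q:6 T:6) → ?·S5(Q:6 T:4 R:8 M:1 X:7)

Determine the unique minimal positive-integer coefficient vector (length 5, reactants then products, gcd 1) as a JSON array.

Coefficients: [3, 6, 6, 2, 3]

Q: 3·0+6·0+6·1+2·6 = 18 | 3·6 = 18
T: 3·0+6·0+6·0+2·6 = 12 | 3·4 = 12
R: 3·4+6·2+6·0+2·0 = 24 | 3·8 = 24
M: 3·1+6·0+6·0+2·0 = 3 | 3·1 = 3
X: 3·5+6·0+6·1+2·0 = 21 | 3·7 = 21
gcd(3,6,6,2,3) = 1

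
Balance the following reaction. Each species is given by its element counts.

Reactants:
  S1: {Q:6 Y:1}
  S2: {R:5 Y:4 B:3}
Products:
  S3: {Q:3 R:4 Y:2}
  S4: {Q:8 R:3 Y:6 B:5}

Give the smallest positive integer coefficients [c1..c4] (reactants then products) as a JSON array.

Q: 6·6+5·0 = 36 | 4·3+3·8 = 36
R: 6·0+5·5 = 25 | 4·4+3·3 = 25
Y: 6·1+5·4 = 26 | 4·2+3·6 = 26
B: 6·0+5·3 = 15 | 4·0+3·5 = 15
gcd(6,5,4,3) = 1

Coefficients: [6, 5, 4, 3]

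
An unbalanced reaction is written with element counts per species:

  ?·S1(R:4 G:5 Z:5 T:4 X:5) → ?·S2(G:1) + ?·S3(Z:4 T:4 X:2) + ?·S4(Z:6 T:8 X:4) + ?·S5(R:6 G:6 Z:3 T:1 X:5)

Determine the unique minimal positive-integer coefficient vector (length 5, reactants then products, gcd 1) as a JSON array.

Coefficients: [6, 6, 3, 1, 4]

R: 6·4 = 24 | 6·0+3·0+1·0+4·6 = 24
G: 6·5 = 30 | 6·1+3·0+1·0+4·6 = 30
Z: 6·5 = 30 | 6·0+3·4+1·6+4·3 = 30
T: 6·4 = 24 | 6·0+3·4+1·8+4·1 = 24
X: 6·5 = 30 | 6·0+3·2+1·4+4·5 = 30
gcd(6,6,3,1,4) = 1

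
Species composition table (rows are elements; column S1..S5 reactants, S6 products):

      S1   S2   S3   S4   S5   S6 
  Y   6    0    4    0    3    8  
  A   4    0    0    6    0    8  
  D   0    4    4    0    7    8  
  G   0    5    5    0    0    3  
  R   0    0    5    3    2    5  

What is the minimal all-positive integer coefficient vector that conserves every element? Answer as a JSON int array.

Y: 4·6+2·0+1·4+4·0+4·3 = 40 | 5·8 = 40
A: 4·4+2·0+1·0+4·6+4·0 = 40 | 5·8 = 40
D: 4·0+2·4+1·4+4·0+4·7 = 40 | 5·8 = 40
G: 4·0+2·5+1·5+4·0+4·0 = 15 | 5·3 = 15
R: 4·0+2·0+1·5+4·3+4·2 = 25 | 5·5 = 25
gcd(4,2,1,4,4,5) = 1

Coefficients: [4, 2, 1, 4, 4, 5]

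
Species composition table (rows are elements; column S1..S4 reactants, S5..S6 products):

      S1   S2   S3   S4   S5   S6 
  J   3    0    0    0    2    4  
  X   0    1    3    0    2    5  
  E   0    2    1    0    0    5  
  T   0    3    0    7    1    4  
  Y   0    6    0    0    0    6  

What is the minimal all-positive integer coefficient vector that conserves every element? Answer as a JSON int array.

Coefficients: [6, 2, 6, 1, 5, 2]

J: 6·3+2·0+6·0+1·0 = 18 | 5·2+2·4 = 18
X: 6·0+2·1+6·3+1·0 = 20 | 5·2+2·5 = 20
E: 6·0+2·2+6·1+1·0 = 10 | 5·0+2·5 = 10
T: 6·0+2·3+6·0+1·7 = 13 | 5·1+2·4 = 13
Y: 6·0+2·6+6·0+1·0 = 12 | 5·0+2·6 = 12
gcd(6,2,6,1,5,2) = 1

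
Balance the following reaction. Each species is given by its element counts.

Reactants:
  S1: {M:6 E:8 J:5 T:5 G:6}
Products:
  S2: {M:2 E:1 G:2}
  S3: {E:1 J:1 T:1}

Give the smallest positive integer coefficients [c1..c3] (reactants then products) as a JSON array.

Coefficients: [1, 3, 5]

M: 1·6 = 6 | 3·2+5·0 = 6
E: 1·8 = 8 | 3·1+5·1 = 8
J: 1·5 = 5 | 3·0+5·1 = 5
T: 1·5 = 5 | 3·0+5·1 = 5
G: 1·6 = 6 | 3·2+5·0 = 6
gcd(1,3,5) = 1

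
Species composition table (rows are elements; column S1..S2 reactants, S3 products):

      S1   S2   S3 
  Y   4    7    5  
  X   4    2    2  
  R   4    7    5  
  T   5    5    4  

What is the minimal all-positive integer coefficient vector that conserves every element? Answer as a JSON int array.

Coefficients: [1, 3, 5]

Y: 1·4+3·7 = 25 | 5·5 = 25
X: 1·4+3·2 = 10 | 5·2 = 10
R: 1·4+3·7 = 25 | 5·5 = 25
T: 1·5+3·5 = 20 | 5·4 = 20
gcd(1,3,5) = 1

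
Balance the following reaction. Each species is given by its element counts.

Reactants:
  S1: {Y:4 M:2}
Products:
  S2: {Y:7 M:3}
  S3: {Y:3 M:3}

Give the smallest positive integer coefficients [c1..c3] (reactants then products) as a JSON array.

Y: 6·4 = 24 | 3·7+1·3 = 24
M: 6·2 = 12 | 3·3+1·3 = 12
gcd(6,3,1) = 1

Coefficients: [6, 3, 1]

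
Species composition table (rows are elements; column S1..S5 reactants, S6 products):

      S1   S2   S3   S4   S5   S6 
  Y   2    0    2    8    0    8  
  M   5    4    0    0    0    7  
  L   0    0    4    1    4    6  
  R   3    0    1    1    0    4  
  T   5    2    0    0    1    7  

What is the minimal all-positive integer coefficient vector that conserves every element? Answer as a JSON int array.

Y: 6·2+3·0+2·2+4·8+6·0 = 48 | 6·8 = 48
M: 6·5+3·4+2·0+4·0+6·0 = 42 | 6·7 = 42
L: 6·0+3·0+2·4+4·1+6·4 = 36 | 6·6 = 36
R: 6·3+3·0+2·1+4·1+6·0 = 24 | 6·4 = 24
T: 6·5+3·2+2·0+4·0+6·1 = 42 | 6·7 = 42
gcd(6,3,2,4,6,6) = 1

Coefficients: [6, 3, 2, 4, 6, 6]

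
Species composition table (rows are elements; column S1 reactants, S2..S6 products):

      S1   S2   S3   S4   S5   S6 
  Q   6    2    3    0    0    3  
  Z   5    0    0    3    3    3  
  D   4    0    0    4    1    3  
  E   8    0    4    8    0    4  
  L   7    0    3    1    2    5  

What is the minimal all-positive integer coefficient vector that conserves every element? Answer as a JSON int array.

Q: 3·6 = 18 | 3·2+2·3+1·0+2·0+2·3 = 18
Z: 3·5 = 15 | 3·0+2·0+1·3+2·3+2·3 = 15
D: 3·4 = 12 | 3·0+2·0+1·4+2·1+2·3 = 12
E: 3·8 = 24 | 3·0+2·4+1·8+2·0+2·4 = 24
L: 3·7 = 21 | 3·0+2·3+1·1+2·2+2·5 = 21
gcd(3,3,2,1,2,2) = 1

Coefficients: [3, 3, 2, 1, 2, 2]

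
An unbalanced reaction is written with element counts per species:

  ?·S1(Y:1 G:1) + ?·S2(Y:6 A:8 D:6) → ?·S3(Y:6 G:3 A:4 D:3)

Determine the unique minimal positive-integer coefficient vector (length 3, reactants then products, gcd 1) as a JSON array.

Y: 6·1+1·6 = 12 | 2·6 = 12
G: 6·1+1·0 = 6 | 2·3 = 6
A: 6·0+1·8 = 8 | 2·4 = 8
D: 6·0+1·6 = 6 | 2·3 = 6
gcd(6,1,2) = 1

Coefficients: [6, 1, 2]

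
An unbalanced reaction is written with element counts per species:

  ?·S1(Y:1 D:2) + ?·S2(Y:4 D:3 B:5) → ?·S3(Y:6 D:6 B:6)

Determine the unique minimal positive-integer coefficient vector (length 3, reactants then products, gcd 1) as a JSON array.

Y: 6·1+6·4 = 30 | 5·6 = 30
D: 6·2+6·3 = 30 | 5·6 = 30
B: 6·0+6·5 = 30 | 5·6 = 30
gcd(6,6,5) = 1

Coefficients: [6, 6, 5]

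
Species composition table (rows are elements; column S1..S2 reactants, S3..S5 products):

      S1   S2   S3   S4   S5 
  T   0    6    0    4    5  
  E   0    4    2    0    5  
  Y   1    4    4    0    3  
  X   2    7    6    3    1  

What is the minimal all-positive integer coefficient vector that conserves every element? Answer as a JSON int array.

T: 6·0+5·6 = 30 | 5·0+5·4+2·5 = 30
E: 6·0+5·4 = 20 | 5·2+5·0+2·5 = 20
Y: 6·1+5·4 = 26 | 5·4+5·0+2·3 = 26
X: 6·2+5·7 = 47 | 5·6+5·3+2·1 = 47
gcd(6,5,5,5,2) = 1

Coefficients: [6, 5, 5, 5, 2]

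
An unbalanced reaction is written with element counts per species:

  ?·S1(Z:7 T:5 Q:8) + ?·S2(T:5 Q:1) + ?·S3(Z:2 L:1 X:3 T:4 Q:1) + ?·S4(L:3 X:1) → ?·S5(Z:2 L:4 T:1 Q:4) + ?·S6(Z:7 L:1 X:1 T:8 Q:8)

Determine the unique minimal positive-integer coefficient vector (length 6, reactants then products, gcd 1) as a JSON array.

Coefficients: [6, 3, 1, 3, 1, 6]

Z: 6·7+3·0+1·2+3·0 = 44 | 1·2+6·7 = 44
L: 6·0+3·0+1·1+3·3 = 10 | 1·4+6·1 = 10
X: 6·0+3·0+1·3+3·1 = 6 | 1·0+6·1 = 6
T: 6·5+3·5+1·4+3·0 = 49 | 1·1+6·8 = 49
Q: 6·8+3·1+1·1+3·0 = 52 | 1·4+6·8 = 52
gcd(6,3,1,3,1,6) = 1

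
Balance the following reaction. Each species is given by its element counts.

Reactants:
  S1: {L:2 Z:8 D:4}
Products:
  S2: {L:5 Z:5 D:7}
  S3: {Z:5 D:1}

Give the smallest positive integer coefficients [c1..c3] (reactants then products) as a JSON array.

L: 5·2 = 10 | 2·5+6·0 = 10
Z: 5·8 = 40 | 2·5+6·5 = 40
D: 5·4 = 20 | 2·7+6·1 = 20
gcd(5,2,6) = 1

Coefficients: [5, 2, 6]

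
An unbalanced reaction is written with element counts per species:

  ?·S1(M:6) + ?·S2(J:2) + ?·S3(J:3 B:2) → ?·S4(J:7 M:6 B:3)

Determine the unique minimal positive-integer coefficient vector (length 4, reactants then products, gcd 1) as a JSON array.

J: 4·0+5·2+6·3 = 28 | 4·7 = 28
M: 4·6+5·0+6·0 = 24 | 4·6 = 24
B: 4·0+5·0+6·2 = 12 | 4·3 = 12
gcd(4,5,6,4) = 1

Coefficients: [4, 5, 6, 4]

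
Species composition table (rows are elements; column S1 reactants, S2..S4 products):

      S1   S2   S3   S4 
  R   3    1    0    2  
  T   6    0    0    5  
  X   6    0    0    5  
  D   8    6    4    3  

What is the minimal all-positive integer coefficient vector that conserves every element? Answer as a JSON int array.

R: 5·3 = 15 | 3·1+1·0+6·2 = 15
T: 5·6 = 30 | 3·0+1·0+6·5 = 30
X: 5·6 = 30 | 3·0+1·0+6·5 = 30
D: 5·8 = 40 | 3·6+1·4+6·3 = 40
gcd(5,3,1,6) = 1

Coefficients: [5, 3, 1, 6]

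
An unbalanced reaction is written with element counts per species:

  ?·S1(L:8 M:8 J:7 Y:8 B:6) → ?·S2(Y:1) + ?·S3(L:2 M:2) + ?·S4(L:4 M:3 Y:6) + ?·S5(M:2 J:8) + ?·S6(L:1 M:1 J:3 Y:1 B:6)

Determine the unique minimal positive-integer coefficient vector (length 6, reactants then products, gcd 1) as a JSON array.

L: 2·8 = 16 | 2·0+3·2+2·4+1·0+2·1 = 16
M: 2·8 = 16 | 2·0+3·2+2·3+1·2+2·1 = 16
J: 2·7 = 14 | 2·0+3·0+2·0+1·8+2·3 = 14
Y: 2·8 = 16 | 2·1+3·0+2·6+1·0+2·1 = 16
B: 2·6 = 12 | 2·0+3·0+2·0+1·0+2·6 = 12
gcd(2,2,3,2,1,2) = 1

Coefficients: [2, 2, 3, 2, 1, 2]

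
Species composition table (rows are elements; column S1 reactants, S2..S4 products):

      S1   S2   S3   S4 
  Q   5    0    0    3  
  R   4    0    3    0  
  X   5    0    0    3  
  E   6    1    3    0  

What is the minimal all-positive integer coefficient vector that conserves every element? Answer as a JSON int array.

Coefficients: [3, 6, 4, 5]

Q: 3·5 = 15 | 6·0+4·0+5·3 = 15
R: 3·4 = 12 | 6·0+4·3+5·0 = 12
X: 3·5 = 15 | 6·0+4·0+5·3 = 15
E: 3·6 = 18 | 6·1+4·3+5·0 = 18
gcd(3,6,4,5) = 1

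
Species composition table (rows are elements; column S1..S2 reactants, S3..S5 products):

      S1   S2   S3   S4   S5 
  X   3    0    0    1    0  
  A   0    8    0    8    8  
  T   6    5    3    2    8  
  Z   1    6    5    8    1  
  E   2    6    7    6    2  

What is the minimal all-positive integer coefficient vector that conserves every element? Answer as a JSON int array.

X: 1·3+6·0 = 3 | 2·0+3·1+3·0 = 3
A: 1·0+6·8 = 48 | 2·0+3·8+3·8 = 48
T: 1·6+6·5 = 36 | 2·3+3·2+3·8 = 36
Z: 1·1+6·6 = 37 | 2·5+3·8+3·1 = 37
E: 1·2+6·6 = 38 | 2·7+3·6+3·2 = 38
gcd(1,6,2,3,3) = 1

Coefficients: [1, 6, 2, 3, 3]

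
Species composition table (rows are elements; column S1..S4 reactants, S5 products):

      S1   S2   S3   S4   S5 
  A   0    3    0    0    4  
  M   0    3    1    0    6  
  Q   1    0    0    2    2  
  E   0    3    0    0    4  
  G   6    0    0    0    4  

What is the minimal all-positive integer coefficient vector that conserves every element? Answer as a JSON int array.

Coefficients: [2, 4, 6, 2, 3]

A: 2·0+4·3+6·0+2·0 = 12 | 3·4 = 12
M: 2·0+4·3+6·1+2·0 = 18 | 3·6 = 18
Q: 2·1+4·0+6·0+2·2 = 6 | 3·2 = 6
E: 2·0+4·3+6·0+2·0 = 12 | 3·4 = 12
G: 2·6+4·0+6·0+2·0 = 12 | 3·4 = 12
gcd(2,4,6,2,3) = 1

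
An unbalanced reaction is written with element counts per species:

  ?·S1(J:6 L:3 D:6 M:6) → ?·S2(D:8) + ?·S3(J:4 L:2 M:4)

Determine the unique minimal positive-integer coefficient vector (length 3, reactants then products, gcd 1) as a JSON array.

J: 4·6 = 24 | 3·0+6·4 = 24
L: 4·3 = 12 | 3·0+6·2 = 12
D: 4·6 = 24 | 3·8+6·0 = 24
M: 4·6 = 24 | 3·0+6·4 = 24
gcd(4,3,6) = 1

Coefficients: [4, 3, 6]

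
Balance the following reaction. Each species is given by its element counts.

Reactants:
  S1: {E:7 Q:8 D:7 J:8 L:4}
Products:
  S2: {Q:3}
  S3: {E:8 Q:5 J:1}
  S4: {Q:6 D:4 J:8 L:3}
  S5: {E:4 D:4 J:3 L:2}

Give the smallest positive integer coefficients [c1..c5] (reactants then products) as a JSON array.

Coefficients: [4, 5, 1, 2, 5]

E: 4·7 = 28 | 5·0+1·8+2·0+5·4 = 28
Q: 4·8 = 32 | 5·3+1·5+2·6+5·0 = 32
D: 4·7 = 28 | 5·0+1·0+2·4+5·4 = 28
J: 4·8 = 32 | 5·0+1·1+2·8+5·3 = 32
L: 4·4 = 16 | 5·0+1·0+2·3+5·2 = 16
gcd(4,5,1,2,5) = 1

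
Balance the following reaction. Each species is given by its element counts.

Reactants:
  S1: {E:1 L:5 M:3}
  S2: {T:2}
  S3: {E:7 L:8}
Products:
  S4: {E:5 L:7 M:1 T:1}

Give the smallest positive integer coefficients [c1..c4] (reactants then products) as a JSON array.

E: 2·1+3·0+4·7 = 30 | 6·5 = 30
L: 2·5+3·0+4·8 = 42 | 6·7 = 42
M: 2·3+3·0+4·0 = 6 | 6·1 = 6
T: 2·0+3·2+4·0 = 6 | 6·1 = 6
gcd(2,3,4,6) = 1

Coefficients: [2, 3, 4, 6]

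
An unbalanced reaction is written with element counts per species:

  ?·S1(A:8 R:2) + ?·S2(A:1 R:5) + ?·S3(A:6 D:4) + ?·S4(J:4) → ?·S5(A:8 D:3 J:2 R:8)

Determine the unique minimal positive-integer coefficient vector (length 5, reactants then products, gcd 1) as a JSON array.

A: 1·8+6·1+3·6+2·0 = 32 | 4·8 = 32
D: 1·0+6·0+3·4+2·0 = 12 | 4·3 = 12
J: 1·0+6·0+3·0+2·4 = 8 | 4·2 = 8
R: 1·2+6·5+3·0+2·0 = 32 | 4·8 = 32
gcd(1,6,3,2,4) = 1

Coefficients: [1, 6, 3, 2, 4]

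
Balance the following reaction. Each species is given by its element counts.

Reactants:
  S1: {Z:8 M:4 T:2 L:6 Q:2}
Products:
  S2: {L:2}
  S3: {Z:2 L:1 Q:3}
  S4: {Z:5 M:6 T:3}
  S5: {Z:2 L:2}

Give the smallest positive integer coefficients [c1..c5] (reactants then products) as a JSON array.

Coefficients: [3, 3, 2, 2, 5]

Z: 3·8 = 24 | 3·0+2·2+2·5+5·2 = 24
M: 3·4 = 12 | 3·0+2·0+2·6+5·0 = 12
T: 3·2 = 6 | 3·0+2·0+2·3+5·0 = 6
L: 3·6 = 18 | 3·2+2·1+2·0+5·2 = 18
Q: 3·2 = 6 | 3·0+2·3+2·0+5·0 = 6
gcd(3,3,2,2,5) = 1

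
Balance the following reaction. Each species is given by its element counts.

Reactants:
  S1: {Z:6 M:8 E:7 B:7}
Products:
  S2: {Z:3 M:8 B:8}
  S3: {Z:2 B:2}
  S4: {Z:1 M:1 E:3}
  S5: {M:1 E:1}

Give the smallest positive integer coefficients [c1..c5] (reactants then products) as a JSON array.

Z: 2·6 = 12 | 1·3+3·2+3·1+5·0 = 12
M: 2·8 = 16 | 1·8+3·0+3·1+5·1 = 16
E: 2·7 = 14 | 1·0+3·0+3·3+5·1 = 14
B: 2·7 = 14 | 1·8+3·2+3·0+5·0 = 14
gcd(2,1,3,3,5) = 1

Coefficients: [2, 1, 3, 3, 5]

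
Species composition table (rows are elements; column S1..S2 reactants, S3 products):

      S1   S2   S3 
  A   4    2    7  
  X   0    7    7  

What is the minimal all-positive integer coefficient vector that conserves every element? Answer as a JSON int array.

Coefficients: [5, 4, 4]

A: 5·4+4·2 = 28 | 4·7 = 28
X: 5·0+4·7 = 28 | 4·7 = 28
gcd(5,4,4) = 1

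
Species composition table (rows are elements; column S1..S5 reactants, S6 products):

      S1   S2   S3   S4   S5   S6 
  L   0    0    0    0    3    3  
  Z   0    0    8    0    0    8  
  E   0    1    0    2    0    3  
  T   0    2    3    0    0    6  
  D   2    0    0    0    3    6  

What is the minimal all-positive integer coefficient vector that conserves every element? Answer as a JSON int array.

L: 6·0+6·0+4·0+3·0+4·3 = 12 | 4·3 = 12
Z: 6·0+6·0+4·8+3·0+4·0 = 32 | 4·8 = 32
E: 6·0+6·1+4·0+3·2+4·0 = 12 | 4·3 = 12
T: 6·0+6·2+4·3+3·0+4·0 = 24 | 4·6 = 24
D: 6·2+6·0+4·0+3·0+4·3 = 24 | 4·6 = 24
gcd(6,6,4,3,4,4) = 1

Coefficients: [6, 6, 4, 3, 4, 4]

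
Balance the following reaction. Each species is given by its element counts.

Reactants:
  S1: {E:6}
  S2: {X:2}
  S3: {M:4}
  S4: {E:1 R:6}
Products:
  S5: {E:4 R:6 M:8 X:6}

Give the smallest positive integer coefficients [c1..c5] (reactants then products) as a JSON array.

Coefficients: [1, 6, 4, 2, 2]

E: 1·6+6·0+4·0+2·1 = 8 | 2·4 = 8
R: 1·0+6·0+4·0+2·6 = 12 | 2·6 = 12
M: 1·0+6·0+4·4+2·0 = 16 | 2·8 = 16
X: 1·0+6·2+4·0+2·0 = 12 | 2·6 = 12
gcd(1,6,4,2,2) = 1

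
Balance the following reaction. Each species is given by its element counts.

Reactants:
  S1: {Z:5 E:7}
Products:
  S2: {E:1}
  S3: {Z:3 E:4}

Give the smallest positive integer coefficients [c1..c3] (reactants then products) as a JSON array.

Z: 3·5 = 15 | 1·0+5·3 = 15
E: 3·7 = 21 | 1·1+5·4 = 21
gcd(3,1,5) = 1

Coefficients: [3, 1, 5]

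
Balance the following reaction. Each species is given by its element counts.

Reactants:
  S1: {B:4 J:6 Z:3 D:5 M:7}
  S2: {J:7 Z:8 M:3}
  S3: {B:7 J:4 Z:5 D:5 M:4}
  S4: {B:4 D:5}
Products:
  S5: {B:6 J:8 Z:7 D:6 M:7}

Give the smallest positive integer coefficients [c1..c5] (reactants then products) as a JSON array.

Coefficients: [3, 2, 2, 1, 5]

B: 3·4+2·0+2·7+1·4 = 30 | 5·6 = 30
J: 3·6+2·7+2·4+1·0 = 40 | 5·8 = 40
Z: 3·3+2·8+2·5+1·0 = 35 | 5·7 = 35
D: 3·5+2·0+2·5+1·5 = 30 | 5·6 = 30
M: 3·7+2·3+2·4+1·0 = 35 | 5·7 = 35
gcd(3,2,2,1,5) = 1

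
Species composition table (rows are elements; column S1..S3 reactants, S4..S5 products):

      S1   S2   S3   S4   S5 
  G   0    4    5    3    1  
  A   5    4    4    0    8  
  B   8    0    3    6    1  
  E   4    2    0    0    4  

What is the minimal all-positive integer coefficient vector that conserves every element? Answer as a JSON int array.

Coefficients: [4, 2, 3, 6, 5]

G: 4·0+2·4+3·5 = 23 | 6·3+5·1 = 23
A: 4·5+2·4+3·4 = 40 | 6·0+5·8 = 40
B: 4·8+2·0+3·3 = 41 | 6·6+5·1 = 41
E: 4·4+2·2+3·0 = 20 | 6·0+5·4 = 20
gcd(4,2,3,6,5) = 1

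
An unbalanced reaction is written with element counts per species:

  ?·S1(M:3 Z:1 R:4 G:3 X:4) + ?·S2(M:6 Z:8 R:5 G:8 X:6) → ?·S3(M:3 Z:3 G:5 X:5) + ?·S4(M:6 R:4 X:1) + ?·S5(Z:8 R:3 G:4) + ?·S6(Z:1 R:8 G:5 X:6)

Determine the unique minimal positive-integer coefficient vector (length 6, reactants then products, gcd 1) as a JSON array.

Coefficients: [4, 5, 6, 4, 3, 2]

M: 4·3+5·6 = 42 | 6·3+4·6+3·0+2·0 = 42
Z: 4·1+5·8 = 44 | 6·3+4·0+3·8+2·1 = 44
R: 4·4+5·5 = 41 | 6·0+4·4+3·3+2·8 = 41
G: 4·3+5·8 = 52 | 6·5+4·0+3·4+2·5 = 52
X: 4·4+5·6 = 46 | 6·5+4·1+3·0+2·6 = 46
gcd(4,5,6,4,3,2) = 1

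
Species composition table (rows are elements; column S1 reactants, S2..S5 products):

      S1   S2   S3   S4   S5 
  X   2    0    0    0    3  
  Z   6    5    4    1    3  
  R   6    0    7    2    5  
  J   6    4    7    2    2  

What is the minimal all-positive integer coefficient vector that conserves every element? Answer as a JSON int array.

X: 6·2 = 12 | 3·0+2·0+1·0+4·3 = 12
Z: 6·6 = 36 | 3·5+2·4+1·1+4·3 = 36
R: 6·6 = 36 | 3·0+2·7+1·2+4·5 = 36
J: 6·6 = 36 | 3·4+2·7+1·2+4·2 = 36
gcd(6,3,2,1,4) = 1

Coefficients: [6, 3, 2, 1, 4]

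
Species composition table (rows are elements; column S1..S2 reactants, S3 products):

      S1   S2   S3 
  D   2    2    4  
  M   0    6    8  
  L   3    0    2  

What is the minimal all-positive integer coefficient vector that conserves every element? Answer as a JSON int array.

D: 2·2+4·2 = 12 | 3·4 = 12
M: 2·0+4·6 = 24 | 3·8 = 24
L: 2·3+4·0 = 6 | 3·2 = 6
gcd(2,4,3) = 1

Coefficients: [2, 4, 3]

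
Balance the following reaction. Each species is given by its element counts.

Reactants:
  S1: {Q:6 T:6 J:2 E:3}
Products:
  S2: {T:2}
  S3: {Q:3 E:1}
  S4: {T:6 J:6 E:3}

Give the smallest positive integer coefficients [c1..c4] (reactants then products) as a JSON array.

Q: 3·6 = 18 | 6·0+6·3+1·0 = 18
T: 3·6 = 18 | 6·2+6·0+1·6 = 18
J: 3·2 = 6 | 6·0+6·0+1·6 = 6
E: 3·3 = 9 | 6·0+6·1+1·3 = 9
gcd(3,6,6,1) = 1

Coefficients: [3, 6, 6, 1]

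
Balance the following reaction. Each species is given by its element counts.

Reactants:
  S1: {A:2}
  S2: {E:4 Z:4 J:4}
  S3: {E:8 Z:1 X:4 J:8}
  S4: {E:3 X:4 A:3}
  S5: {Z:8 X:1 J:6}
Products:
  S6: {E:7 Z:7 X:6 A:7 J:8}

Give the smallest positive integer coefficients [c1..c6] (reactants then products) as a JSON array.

Coefficients: [6, 1, 1, 3, 2, 3]

E: 6·0+1·4+1·8+3·3+2·0 = 21 | 3·7 = 21
Z: 6·0+1·4+1·1+3·0+2·8 = 21 | 3·7 = 21
X: 6·0+1·0+1·4+3·4+2·1 = 18 | 3·6 = 18
A: 6·2+1·0+1·0+3·3+2·0 = 21 | 3·7 = 21
J: 6·0+1·4+1·8+3·0+2·6 = 24 | 3·8 = 24
gcd(6,1,1,3,2,3) = 1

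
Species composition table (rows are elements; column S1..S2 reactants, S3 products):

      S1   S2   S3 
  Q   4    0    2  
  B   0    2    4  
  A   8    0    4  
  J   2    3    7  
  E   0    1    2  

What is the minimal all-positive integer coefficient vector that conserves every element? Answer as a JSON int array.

Coefficients: [1, 4, 2]

Q: 1·4+4·0 = 4 | 2·2 = 4
B: 1·0+4·2 = 8 | 2·4 = 8
A: 1·8+4·0 = 8 | 2·4 = 8
J: 1·2+4·3 = 14 | 2·7 = 14
E: 1·0+4·1 = 4 | 2·2 = 4
gcd(1,4,2) = 1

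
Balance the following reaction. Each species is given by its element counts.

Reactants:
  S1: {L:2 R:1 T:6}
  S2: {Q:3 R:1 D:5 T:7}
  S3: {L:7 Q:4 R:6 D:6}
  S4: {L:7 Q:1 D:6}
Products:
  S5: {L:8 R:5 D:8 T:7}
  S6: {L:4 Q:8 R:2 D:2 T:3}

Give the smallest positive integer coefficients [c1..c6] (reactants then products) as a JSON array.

Coefficients: [5, 2, 4, 2, 5, 3]

L: 5·2+2·0+4·7+2·7 = 52 | 5·8+3·4 = 52
Q: 5·0+2·3+4·4+2·1 = 24 | 5·0+3·8 = 24
R: 5·1+2·1+4·6+2·0 = 31 | 5·5+3·2 = 31
D: 5·0+2·5+4·6+2·6 = 46 | 5·8+3·2 = 46
T: 5·6+2·7+4·0+2·0 = 44 | 5·7+3·3 = 44
gcd(5,2,4,2,5,3) = 1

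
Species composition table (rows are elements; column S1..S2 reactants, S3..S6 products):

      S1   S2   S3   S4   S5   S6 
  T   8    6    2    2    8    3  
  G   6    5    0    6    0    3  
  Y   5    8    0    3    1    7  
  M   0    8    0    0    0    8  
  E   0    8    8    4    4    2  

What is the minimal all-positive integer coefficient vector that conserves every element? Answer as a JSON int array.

Coefficients: [1, 6, 2, 3, 2, 6]

T: 1·8+6·6 = 44 | 2·2+3·2+2·8+6·3 = 44
G: 1·6+6·5 = 36 | 2·0+3·6+2·0+6·3 = 36
Y: 1·5+6·8 = 53 | 2·0+3·3+2·1+6·7 = 53
M: 1·0+6·8 = 48 | 2·0+3·0+2·0+6·8 = 48
E: 1·0+6·8 = 48 | 2·8+3·4+2·4+6·2 = 48
gcd(1,6,2,3,2,6) = 1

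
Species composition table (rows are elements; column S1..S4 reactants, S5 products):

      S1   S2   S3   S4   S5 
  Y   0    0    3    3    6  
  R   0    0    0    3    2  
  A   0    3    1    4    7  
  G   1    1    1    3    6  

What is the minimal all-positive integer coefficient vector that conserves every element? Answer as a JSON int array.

Coefficients: [5, 3, 4, 2, 3]

Y: 5·0+3·0+4·3+2·3 = 18 | 3·6 = 18
R: 5·0+3·0+4·0+2·3 = 6 | 3·2 = 6
A: 5·0+3·3+4·1+2·4 = 21 | 3·7 = 21
G: 5·1+3·1+4·1+2·3 = 18 | 3·6 = 18
gcd(5,3,4,2,3) = 1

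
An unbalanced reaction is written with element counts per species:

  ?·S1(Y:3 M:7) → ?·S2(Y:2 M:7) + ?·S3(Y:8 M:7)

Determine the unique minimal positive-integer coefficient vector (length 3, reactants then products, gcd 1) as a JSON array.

Coefficients: [6, 5, 1]

Y: 6·3 = 18 | 5·2+1·8 = 18
M: 6·7 = 42 | 5·7+1·7 = 42
gcd(6,5,1) = 1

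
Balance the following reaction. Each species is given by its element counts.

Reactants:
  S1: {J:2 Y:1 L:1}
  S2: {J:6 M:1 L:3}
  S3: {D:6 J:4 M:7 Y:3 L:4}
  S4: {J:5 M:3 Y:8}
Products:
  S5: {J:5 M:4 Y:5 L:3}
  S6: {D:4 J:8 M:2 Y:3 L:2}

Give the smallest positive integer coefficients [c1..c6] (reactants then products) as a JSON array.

D: 4·0+3·0+2·6+3·0 = 12 | 5·0+3·4 = 12
J: 4·2+3·6+2·4+3·5 = 49 | 5·5+3·8 = 49
M: 4·0+3·1+2·7+3·3 = 26 | 5·4+3·2 = 26
Y: 4·1+3·0+2·3+3·8 = 34 | 5·5+3·3 = 34
L: 4·1+3·3+2·4+3·0 = 21 | 5·3+3·2 = 21
gcd(4,3,2,3,5,3) = 1

Coefficients: [4, 3, 2, 3, 5, 3]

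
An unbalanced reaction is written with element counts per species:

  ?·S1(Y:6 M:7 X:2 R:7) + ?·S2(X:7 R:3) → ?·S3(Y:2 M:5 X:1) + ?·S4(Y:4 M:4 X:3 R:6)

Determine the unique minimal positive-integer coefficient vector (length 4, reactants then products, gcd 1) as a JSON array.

Y: 3·6+1·0 = 18 | 1·2+4·4 = 18
M: 3·7+1·0 = 21 | 1·5+4·4 = 21
X: 3·2+1·7 = 13 | 1·1+4·3 = 13
R: 3·7+1·3 = 24 | 1·0+4·6 = 24
gcd(3,1,1,4) = 1

Coefficients: [3, 1, 1, 4]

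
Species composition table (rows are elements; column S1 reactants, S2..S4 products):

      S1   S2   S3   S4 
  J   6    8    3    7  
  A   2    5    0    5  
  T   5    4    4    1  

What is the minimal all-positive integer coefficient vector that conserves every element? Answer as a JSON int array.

Coefficients: [5, 1, 5, 1]

J: 5·6 = 30 | 1·8+5·3+1·7 = 30
A: 5·2 = 10 | 1·5+5·0+1·5 = 10
T: 5·5 = 25 | 1·4+5·4+1·1 = 25
gcd(5,1,5,1) = 1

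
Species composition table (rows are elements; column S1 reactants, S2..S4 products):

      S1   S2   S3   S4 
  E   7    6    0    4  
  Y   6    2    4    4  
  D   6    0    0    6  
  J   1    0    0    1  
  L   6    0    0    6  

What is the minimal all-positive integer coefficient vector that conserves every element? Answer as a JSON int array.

Coefficients: [4, 2, 1, 4]

E: 4·7 = 28 | 2·6+1·0+4·4 = 28
Y: 4·6 = 24 | 2·2+1·4+4·4 = 24
D: 4·6 = 24 | 2·0+1·0+4·6 = 24
J: 4·1 = 4 | 2·0+1·0+4·1 = 4
L: 4·6 = 24 | 2·0+1·0+4·6 = 24
gcd(4,2,1,4) = 1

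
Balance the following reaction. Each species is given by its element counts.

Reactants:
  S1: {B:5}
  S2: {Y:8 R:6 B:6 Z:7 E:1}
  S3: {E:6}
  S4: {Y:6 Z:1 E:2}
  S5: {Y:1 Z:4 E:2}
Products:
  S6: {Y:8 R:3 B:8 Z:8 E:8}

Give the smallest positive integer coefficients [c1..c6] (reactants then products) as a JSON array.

Coefficients: [4, 2, 3, 2, 4, 4]

Y: 4·0+2·8+3·0+2·6+4·1 = 32 | 4·8 = 32
R: 4·0+2·6+3·0+2·0+4·0 = 12 | 4·3 = 12
B: 4·5+2·6+3·0+2·0+4·0 = 32 | 4·8 = 32
Z: 4·0+2·7+3·0+2·1+4·4 = 32 | 4·8 = 32
E: 4·0+2·1+3·6+2·2+4·2 = 32 | 4·8 = 32
gcd(4,2,3,2,4,4) = 1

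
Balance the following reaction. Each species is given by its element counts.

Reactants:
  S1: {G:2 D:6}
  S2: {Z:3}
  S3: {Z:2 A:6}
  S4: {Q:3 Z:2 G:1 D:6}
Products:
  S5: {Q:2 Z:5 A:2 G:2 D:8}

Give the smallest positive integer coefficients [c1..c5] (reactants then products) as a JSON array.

Coefficients: [2, 3, 1, 2, 3]

Q: 2·0+3·0+1·0+2·3 = 6 | 3·2 = 6
Z: 2·0+3·3+1·2+2·2 = 15 | 3·5 = 15
A: 2·0+3·0+1·6+2·0 = 6 | 3·2 = 6
G: 2·2+3·0+1·0+2·1 = 6 | 3·2 = 6
D: 2·6+3·0+1·0+2·6 = 24 | 3·8 = 24
gcd(2,3,1,2,3) = 1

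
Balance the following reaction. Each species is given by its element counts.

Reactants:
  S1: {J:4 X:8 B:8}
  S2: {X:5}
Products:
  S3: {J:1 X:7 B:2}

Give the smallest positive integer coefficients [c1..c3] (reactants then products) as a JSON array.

Coefficients: [1, 4, 4]

J: 1·4+4·0 = 4 | 4·1 = 4
X: 1·8+4·5 = 28 | 4·7 = 28
B: 1·8+4·0 = 8 | 4·2 = 8
gcd(1,4,4) = 1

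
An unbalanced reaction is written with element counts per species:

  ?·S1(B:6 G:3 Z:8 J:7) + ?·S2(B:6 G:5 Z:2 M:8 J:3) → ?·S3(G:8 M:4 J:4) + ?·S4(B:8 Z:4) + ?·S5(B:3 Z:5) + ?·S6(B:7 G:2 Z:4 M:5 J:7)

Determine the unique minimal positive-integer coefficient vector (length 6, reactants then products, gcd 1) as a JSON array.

Coefficients: [4, 4, 3, 1, 4, 4]

B: 4·6+4·6 = 48 | 3·0+1·8+4·3+4·7 = 48
G: 4·3+4·5 = 32 | 3·8+1·0+4·0+4·2 = 32
Z: 4·8+4·2 = 40 | 3·0+1·4+4·5+4·4 = 40
M: 4·0+4·8 = 32 | 3·4+1·0+4·0+4·5 = 32
J: 4·7+4·3 = 40 | 3·4+1·0+4·0+4·7 = 40
gcd(4,4,3,1,4,4) = 1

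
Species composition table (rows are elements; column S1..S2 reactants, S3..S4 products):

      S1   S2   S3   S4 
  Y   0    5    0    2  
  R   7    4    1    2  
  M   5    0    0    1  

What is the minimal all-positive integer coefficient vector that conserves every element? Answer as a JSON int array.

Y: 1·0+2·5 = 10 | 5·0+5·2 = 10
R: 1·7+2·4 = 15 | 5·1+5·2 = 15
M: 1·5+2·0 = 5 | 5·0+5·1 = 5
gcd(1,2,5,5) = 1

Coefficients: [1, 2, 5, 5]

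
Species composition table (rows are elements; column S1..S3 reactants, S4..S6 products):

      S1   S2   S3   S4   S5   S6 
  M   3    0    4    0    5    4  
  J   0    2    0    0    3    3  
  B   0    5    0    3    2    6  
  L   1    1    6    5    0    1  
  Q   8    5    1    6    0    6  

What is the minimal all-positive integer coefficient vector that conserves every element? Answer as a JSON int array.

M: 1·3+6·0+4·4 = 19 | 6·0+3·5+1·4 = 19
J: 1·0+6·2+4·0 = 12 | 6·0+3·3+1·3 = 12
B: 1·0+6·5+4·0 = 30 | 6·3+3·2+1·6 = 30
L: 1·1+6·1+4·6 = 31 | 6·5+3·0+1·1 = 31
Q: 1·8+6·5+4·1 = 42 | 6·6+3·0+1·6 = 42
gcd(1,6,4,6,3,1) = 1

Coefficients: [1, 6, 4, 6, 3, 1]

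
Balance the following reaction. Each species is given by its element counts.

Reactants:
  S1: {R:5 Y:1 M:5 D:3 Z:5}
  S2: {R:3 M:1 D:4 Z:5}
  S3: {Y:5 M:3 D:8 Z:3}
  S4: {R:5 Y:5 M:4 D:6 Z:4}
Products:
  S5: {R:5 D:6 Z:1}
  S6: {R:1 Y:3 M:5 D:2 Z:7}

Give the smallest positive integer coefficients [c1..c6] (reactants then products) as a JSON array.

R: 2·5+3·3+1·0+1·5 = 24 | 4·5+4·1 = 24
Y: 2·1+3·0+1·5+1·5 = 12 | 4·0+4·3 = 12
M: 2·5+3·1+1·3+1·4 = 20 | 4·0+4·5 = 20
D: 2·3+3·4+1·8+1·6 = 32 | 4·6+4·2 = 32
Z: 2·5+3·5+1·3+1·4 = 32 | 4·1+4·7 = 32
gcd(2,3,1,1,4,4) = 1

Coefficients: [2, 3, 1, 1, 4, 4]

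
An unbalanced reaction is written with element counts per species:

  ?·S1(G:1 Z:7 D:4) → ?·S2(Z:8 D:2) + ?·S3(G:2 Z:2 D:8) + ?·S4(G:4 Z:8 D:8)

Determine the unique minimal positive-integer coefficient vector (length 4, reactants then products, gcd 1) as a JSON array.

G: 6·1 = 6 | 4·0+1·2+1·4 = 6
Z: 6·7 = 42 | 4·8+1·2+1·8 = 42
D: 6·4 = 24 | 4·2+1·8+1·8 = 24
gcd(6,4,1,1) = 1

Coefficients: [6, 4, 1, 1]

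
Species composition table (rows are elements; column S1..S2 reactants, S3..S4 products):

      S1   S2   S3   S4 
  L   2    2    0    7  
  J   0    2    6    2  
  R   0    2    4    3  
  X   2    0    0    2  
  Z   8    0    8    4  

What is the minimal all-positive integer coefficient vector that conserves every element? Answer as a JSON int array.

L: 2·2+5·2 = 14 | 1·0+2·7 = 14
J: 2·0+5·2 = 10 | 1·6+2·2 = 10
R: 2·0+5·2 = 10 | 1·4+2·3 = 10
X: 2·2+5·0 = 4 | 1·0+2·2 = 4
Z: 2·8+5·0 = 16 | 1·8+2·4 = 16
gcd(2,5,1,2) = 1

Coefficients: [2, 5, 1, 2]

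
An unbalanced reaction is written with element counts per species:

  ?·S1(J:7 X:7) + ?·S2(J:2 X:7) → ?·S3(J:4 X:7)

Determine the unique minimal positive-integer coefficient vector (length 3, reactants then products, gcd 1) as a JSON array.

J: 2·7+3·2 = 20 | 5·4 = 20
X: 2·7+3·7 = 35 | 5·7 = 35
gcd(2,3,5) = 1

Coefficients: [2, 3, 5]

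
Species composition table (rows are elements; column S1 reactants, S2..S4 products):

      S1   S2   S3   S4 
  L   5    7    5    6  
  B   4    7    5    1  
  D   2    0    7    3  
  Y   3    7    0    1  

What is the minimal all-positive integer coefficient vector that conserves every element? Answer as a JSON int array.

Coefficients: [5, 2, 1, 1]

L: 5·5 = 25 | 2·7+1·5+1·6 = 25
B: 5·4 = 20 | 2·7+1·5+1·1 = 20
D: 5·2 = 10 | 2·0+1·7+1·3 = 10
Y: 5·3 = 15 | 2·7+1·0+1·1 = 15
gcd(5,2,1,1) = 1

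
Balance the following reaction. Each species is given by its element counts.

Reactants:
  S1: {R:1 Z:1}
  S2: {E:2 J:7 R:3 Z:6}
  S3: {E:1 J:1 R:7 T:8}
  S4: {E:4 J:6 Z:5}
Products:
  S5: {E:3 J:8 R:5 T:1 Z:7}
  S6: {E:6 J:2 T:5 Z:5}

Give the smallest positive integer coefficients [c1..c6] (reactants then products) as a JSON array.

E: 5·0+1·2+1·1+3·4 = 15 | 3·3+1·6 = 15
J: 5·0+1·7+1·1+3·6 = 26 | 3·8+1·2 = 26
R: 5·1+1·3+1·7+3·0 = 15 | 3·5+1·0 = 15
T: 5·0+1·0+1·8+3·0 = 8 | 3·1+1·5 = 8
Z: 5·1+1·6+1·0+3·5 = 26 | 3·7+1·5 = 26
gcd(5,1,1,3,3,1) = 1

Coefficients: [5, 1, 1, 3, 3, 1]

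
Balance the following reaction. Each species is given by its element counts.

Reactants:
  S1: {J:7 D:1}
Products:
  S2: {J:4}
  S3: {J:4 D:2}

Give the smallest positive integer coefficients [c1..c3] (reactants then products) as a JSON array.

J: 4·7 = 28 | 5·4+2·4 = 28
D: 4·1 = 4 | 5·0+2·2 = 4
gcd(4,5,2) = 1

Coefficients: [4, 5, 2]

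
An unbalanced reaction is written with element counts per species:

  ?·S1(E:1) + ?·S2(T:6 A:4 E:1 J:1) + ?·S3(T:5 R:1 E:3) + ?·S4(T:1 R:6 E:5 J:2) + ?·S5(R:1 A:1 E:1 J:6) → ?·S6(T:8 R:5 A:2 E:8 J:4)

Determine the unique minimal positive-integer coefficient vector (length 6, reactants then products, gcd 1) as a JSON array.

Coefficients: [6, 2, 5, 3, 2, 5]

T: 6·0+2·6+5·5+3·1+2·0 = 40 | 5·8 = 40
R: 6·0+2·0+5·1+3·6+2·1 = 25 | 5·5 = 25
A: 6·0+2·4+5·0+3·0+2·1 = 10 | 5·2 = 10
E: 6·1+2·1+5·3+3·5+2·1 = 40 | 5·8 = 40
J: 6·0+2·1+5·0+3·2+2·6 = 20 | 5·4 = 20
gcd(6,2,5,3,2,5) = 1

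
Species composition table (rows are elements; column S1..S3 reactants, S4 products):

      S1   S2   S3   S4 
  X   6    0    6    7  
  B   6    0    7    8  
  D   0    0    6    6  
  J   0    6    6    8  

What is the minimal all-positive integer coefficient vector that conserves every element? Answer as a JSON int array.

X: 1·6+2·0+6·6 = 42 | 6·7 = 42
B: 1·6+2·0+6·7 = 48 | 6·8 = 48
D: 1·0+2·0+6·6 = 36 | 6·6 = 36
J: 1·0+2·6+6·6 = 48 | 6·8 = 48
gcd(1,2,6,6) = 1

Coefficients: [1, 2, 6, 6]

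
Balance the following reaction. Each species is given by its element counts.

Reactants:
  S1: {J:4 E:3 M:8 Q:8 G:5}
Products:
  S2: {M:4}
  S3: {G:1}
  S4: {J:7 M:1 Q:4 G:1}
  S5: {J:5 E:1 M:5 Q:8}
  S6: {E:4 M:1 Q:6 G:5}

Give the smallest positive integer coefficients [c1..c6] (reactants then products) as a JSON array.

J: 3·4 = 12 | 4·0+4·0+1·7+1·5+2·0 = 12
E: 3·3 = 9 | 4·0+4·0+1·0+1·1+2·4 = 9
M: 3·8 = 24 | 4·4+4·0+1·1+1·5+2·1 = 24
Q: 3·8 = 24 | 4·0+4·0+1·4+1·8+2·6 = 24
G: 3·5 = 15 | 4·0+4·1+1·1+1·0+2·5 = 15
gcd(3,4,4,1,1,2) = 1

Coefficients: [3, 4, 4, 1, 1, 2]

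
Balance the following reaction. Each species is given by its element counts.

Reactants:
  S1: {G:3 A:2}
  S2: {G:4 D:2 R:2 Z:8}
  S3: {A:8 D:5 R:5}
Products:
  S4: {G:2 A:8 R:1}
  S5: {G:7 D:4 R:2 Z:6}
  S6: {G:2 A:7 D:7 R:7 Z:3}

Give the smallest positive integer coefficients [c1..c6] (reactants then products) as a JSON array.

G: 6·3+3·4+6·0 = 30 | 4·2+2·7+4·2 = 30
A: 6·2+3·0+6·8 = 60 | 4·8+2·0+4·7 = 60
D: 6·0+3·2+6·5 = 36 | 4·0+2·4+4·7 = 36
R: 6·0+3·2+6·5 = 36 | 4·1+2·2+4·7 = 36
Z: 6·0+3·8+6·0 = 24 | 4·0+2·6+4·3 = 24
gcd(6,3,6,4,2,4) = 1

Coefficients: [6, 3, 6, 4, 2, 4]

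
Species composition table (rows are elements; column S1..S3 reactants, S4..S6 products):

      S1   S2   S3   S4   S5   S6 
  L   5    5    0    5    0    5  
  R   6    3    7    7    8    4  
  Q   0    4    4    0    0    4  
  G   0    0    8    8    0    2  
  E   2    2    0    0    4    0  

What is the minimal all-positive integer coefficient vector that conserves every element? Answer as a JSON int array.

L: 5·5+1·5+3·0 = 30 | 2·5+3·0+4·5 = 30
R: 5·6+1·3+3·7 = 54 | 2·7+3·8+4·4 = 54
Q: 5·0+1·4+3·4 = 16 | 2·0+3·0+4·4 = 16
G: 5·0+1·0+3·8 = 24 | 2·8+3·0+4·2 = 24
E: 5·2+1·2+3·0 = 12 | 2·0+3·4+4·0 = 12
gcd(5,1,3,2,3,4) = 1

Coefficients: [5, 1, 3, 2, 3, 4]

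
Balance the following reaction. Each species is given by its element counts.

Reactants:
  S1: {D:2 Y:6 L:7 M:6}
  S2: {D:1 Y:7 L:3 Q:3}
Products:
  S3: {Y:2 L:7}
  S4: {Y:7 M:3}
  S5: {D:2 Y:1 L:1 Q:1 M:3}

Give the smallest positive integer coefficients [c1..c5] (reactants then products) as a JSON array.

Coefficients: [5, 2, 5, 4, 6]

D: 5·2+2·1 = 12 | 5·0+4·0+6·2 = 12
Y: 5·6+2·7 = 44 | 5·2+4·7+6·1 = 44
L: 5·7+2·3 = 41 | 5·7+4·0+6·1 = 41
Q: 5·0+2·3 = 6 | 5·0+4·0+6·1 = 6
M: 5·6+2·0 = 30 | 5·0+4·3+6·3 = 30
gcd(5,2,5,4,6) = 1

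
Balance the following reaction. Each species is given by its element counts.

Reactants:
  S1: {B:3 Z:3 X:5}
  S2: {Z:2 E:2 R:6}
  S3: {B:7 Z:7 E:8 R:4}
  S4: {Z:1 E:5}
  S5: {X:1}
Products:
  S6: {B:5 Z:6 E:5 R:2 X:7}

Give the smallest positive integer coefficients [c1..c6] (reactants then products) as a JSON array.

B: 6·3+1·0+1·7+3·0+5·0 = 25 | 5·5 = 25
Z: 6·3+1·2+1·7+3·1+5·0 = 30 | 5·6 = 30
E: 6·0+1·2+1·8+3·5+5·0 = 25 | 5·5 = 25
R: 6·0+1·6+1·4+3·0+5·0 = 10 | 5·2 = 10
X: 6·5+1·0+1·0+3·0+5·1 = 35 | 5·7 = 35
gcd(6,1,1,3,5,5) = 1

Coefficients: [6, 1, 1, 3, 5, 5]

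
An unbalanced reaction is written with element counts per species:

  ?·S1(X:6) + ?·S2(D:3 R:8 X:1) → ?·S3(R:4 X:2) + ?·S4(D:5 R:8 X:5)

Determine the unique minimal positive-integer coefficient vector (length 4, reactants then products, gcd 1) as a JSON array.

D: 3·0+5·3 = 15 | 4·0+3·5 = 15
R: 3·0+5·8 = 40 | 4·4+3·8 = 40
X: 3·6+5·1 = 23 | 4·2+3·5 = 23
gcd(3,5,4,3) = 1

Coefficients: [3, 5, 4, 3]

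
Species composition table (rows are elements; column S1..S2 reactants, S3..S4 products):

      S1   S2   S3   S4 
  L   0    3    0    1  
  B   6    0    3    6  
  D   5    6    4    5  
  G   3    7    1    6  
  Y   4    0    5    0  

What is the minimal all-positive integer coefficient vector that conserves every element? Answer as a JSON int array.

Coefficients: [5, 1, 4, 3]

L: 5·0+1·3 = 3 | 4·0+3·1 = 3
B: 5·6+1·0 = 30 | 4·3+3·6 = 30
D: 5·5+1·6 = 31 | 4·4+3·5 = 31
G: 5·3+1·7 = 22 | 4·1+3·6 = 22
Y: 5·4+1·0 = 20 | 4·5+3·0 = 20
gcd(5,1,4,3) = 1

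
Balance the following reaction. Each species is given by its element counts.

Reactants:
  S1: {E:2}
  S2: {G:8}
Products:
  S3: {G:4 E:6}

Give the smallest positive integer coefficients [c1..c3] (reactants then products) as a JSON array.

G: 6·0+1·8 = 8 | 2·4 = 8
E: 6·2+1·0 = 12 | 2·6 = 12
gcd(6,1,2) = 1

Coefficients: [6, 1, 2]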